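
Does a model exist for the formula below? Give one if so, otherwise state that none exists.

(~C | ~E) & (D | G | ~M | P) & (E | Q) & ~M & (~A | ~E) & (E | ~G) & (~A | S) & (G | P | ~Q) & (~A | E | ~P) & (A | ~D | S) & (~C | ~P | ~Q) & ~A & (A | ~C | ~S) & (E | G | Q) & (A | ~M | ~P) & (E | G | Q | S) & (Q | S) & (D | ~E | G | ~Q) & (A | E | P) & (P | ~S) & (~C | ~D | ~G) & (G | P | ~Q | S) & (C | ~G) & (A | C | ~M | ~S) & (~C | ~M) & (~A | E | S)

Unit clause (~M) forces M = False.
Unit clause (~A) forces A = False.
Set Q = True.
Try G = True:
  (E | ~G) forces E = True.
  (~C | ~E) forces C = False.
  clause (C | ~G) is falsified — backtrack.
So G = False.
  then (G | P | ~Q) forces P = True.
  then (~C | ~P | ~Q) forces C = False.
Set E = True.
  then (D | ~E | G | ~Q) forces D = True.
  then (A | ~D | S) forces S = True.
All clauses satisfied.

M = False, Q = True, G = False, P = True, E = True, A = False, D = True, C = False, S = True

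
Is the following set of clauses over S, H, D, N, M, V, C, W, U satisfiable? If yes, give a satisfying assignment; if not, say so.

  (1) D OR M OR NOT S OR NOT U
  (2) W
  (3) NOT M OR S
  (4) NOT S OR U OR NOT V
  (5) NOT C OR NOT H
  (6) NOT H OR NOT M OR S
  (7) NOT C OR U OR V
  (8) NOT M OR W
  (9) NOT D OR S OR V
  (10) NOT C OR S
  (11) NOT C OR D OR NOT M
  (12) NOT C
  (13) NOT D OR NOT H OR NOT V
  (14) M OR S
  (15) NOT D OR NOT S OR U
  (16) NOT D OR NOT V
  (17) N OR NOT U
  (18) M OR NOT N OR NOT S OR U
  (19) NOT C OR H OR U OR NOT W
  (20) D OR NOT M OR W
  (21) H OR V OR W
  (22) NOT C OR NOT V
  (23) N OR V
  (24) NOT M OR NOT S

Unit clause (W) forces W = True.
Unit clause (NOT C) forces C = False.
Set S = True.
  then (NOT M OR NOT S) forces M = False.
Set H = True.
Try D = False:
  (D OR M OR NOT S OR NOT U) forces U = False.
  (NOT S OR U OR NOT V) forces V = False.
  (M OR NOT N OR NOT S OR U) forces N = False.
  clause (N OR V) is falsified — backtrack.
So D = True.
  then (NOT D OR NOT H OR NOT V) forces V = False.
  then (NOT D OR NOT S OR U) forces U = True.
  then (N OR NOT U) forces N = True.
All clauses satisfied.

S=T, H=T, D=T, N=T, M=F, V=F, C=F, W=T, U=T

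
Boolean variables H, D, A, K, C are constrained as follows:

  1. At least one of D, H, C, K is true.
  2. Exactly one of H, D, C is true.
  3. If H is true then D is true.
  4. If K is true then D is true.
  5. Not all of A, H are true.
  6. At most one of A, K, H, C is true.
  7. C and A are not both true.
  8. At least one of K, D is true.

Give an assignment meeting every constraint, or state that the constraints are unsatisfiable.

H = False, D = True, A = False, K = False, C = False

  (1) {D, H, C, K}: 1 true — at least one ✓
  (2) {H, D, C}: 1 true — exactly one ✓
  (3) H=F ⇒ D: vacuous ✓
  (4) K=F ⇒ D: vacuous ✓
  (5) {A, H}: 0/2 true — not all ✓
  (6) {A, K, H, C}: 0 true — at most one ✓
  (7) C=F, A=F — not both ✓
  (8) {K, D}: 1 true — at least one ✓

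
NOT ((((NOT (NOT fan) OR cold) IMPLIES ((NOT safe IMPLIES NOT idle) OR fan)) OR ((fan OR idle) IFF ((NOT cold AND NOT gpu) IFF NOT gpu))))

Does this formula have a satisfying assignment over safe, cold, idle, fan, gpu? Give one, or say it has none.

safe = False, cold = True, idle = True, fan = False, gpu = False

  NOT ((((NOT (NOT fan) OR cold) IMPLIES ((NOT safe IMPLIES NOT idle) OR fan)) OR ((fan OR idle) IFF ((NOT cold AND NOT gpu) IFF NOT gpu)))) = True
    ((NOT (NOT fan) OR cold) IMPLIES ((NOT safe IMPLIES NOT idle) OR fan)) OR ((fan OR idle) IFF ((NOT cold AND NOT gpu) IFF NOT gpu)) = False
      (NOT (NOT fan) OR cold) IMPLIES ((NOT safe IMPLIES NOT idle) OR fan) = False
        NOT (NOT fan) OR cold = True
          NOT (NOT fan) = False
            NOT fan = True
        (NOT safe IMPLIES NOT idle) OR fan = False
          NOT safe IMPLIES NOT idle = False
            NOT safe = True
            NOT idle = False
      (fan OR idle) IFF ((NOT cold AND NOT gpu) IFF NOT gpu) = False
        fan OR idle = True
        (NOT cold AND NOT gpu) IFF NOT gpu = False
          NOT cold AND NOT gpu = False
            NOT cold = False
            NOT gpu = True
          NOT gpu = True
The formula evaluates to True.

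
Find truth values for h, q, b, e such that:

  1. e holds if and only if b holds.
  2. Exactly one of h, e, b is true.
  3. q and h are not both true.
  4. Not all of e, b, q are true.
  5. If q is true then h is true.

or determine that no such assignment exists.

h = True, q = False, b = False, e = False

  (1) e=F, b=F — same ✓
  (2) {h, e, b}: 1 true — exactly one ✓
  (3) q=F, h=T — not both ✓
  (4) {e, b, q}: 0/3 true — not all ✓
  (5) q=F ⇒ h: vacuous ✓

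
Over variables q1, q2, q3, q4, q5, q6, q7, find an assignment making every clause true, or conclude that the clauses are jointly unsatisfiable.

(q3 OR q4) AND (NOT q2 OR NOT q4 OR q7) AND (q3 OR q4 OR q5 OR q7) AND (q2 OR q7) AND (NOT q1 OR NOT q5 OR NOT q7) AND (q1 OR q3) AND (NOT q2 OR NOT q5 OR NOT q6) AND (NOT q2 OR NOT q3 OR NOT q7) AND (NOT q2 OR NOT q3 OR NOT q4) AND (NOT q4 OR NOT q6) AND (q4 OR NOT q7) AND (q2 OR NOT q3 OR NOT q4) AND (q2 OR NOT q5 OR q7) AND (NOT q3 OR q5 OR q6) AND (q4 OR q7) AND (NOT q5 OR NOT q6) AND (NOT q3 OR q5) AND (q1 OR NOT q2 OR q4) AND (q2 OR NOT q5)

q1: True, q2: False, q3: False, q4: True, q5: False, q6: False, q7: True

Set q1 = True.
Set q2 = False.
  then (q2 OR q7) forces q7 = True.
  then (NOT q1 OR NOT q5 OR NOT q7) forces q5 = False.
  then (q4 OR NOT q7) forces q4 = True.
  then (q2 OR NOT q3 OR NOT q4) forces q3 = False.
  then (NOT q4 OR NOT q6) forces q6 = False.
All clauses satisfied.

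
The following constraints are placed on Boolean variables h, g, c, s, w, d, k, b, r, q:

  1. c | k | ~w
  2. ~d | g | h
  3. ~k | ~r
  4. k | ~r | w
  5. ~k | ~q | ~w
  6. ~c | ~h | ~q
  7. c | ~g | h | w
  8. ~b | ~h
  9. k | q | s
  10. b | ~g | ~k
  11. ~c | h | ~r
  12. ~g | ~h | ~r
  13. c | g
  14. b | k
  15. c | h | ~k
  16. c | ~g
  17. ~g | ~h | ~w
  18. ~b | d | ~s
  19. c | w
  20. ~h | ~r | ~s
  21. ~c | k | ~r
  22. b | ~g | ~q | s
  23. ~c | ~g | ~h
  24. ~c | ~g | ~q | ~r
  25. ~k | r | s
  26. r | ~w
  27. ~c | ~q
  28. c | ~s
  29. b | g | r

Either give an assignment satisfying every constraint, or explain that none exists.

h=F, g=T, c=T, s=T, w=F, d=T, k=T, b=T, r=F, q=F

Try h = True:
  (~b | ~h) forces b = False.
  (b | k) forces k = True.
  (~k | ~r) forces r = False.
  (b | ~g | ~k) forces g = False.
  clause (b | g | r) is falsified — backtrack.
So h = False.
Set g = True.
  then (c | ~g) forces c = True.
  then (~c | ~q) forces q = False.
  then (~c | h | ~r) forces r = False.
  then (r | ~w) forces w = False.
Try s = False:
  (k | q | s) forces k = True.
  clause (~k | r | s) is falsified — backtrack.
So s = True.
Try d = False:
  (~b | d | ~s) forces b = False.
  (b | ~g | ~k) forces k = False.
  clause (b | k) is falsified — backtrack.
So d = True.
Set k = True.
  then (b | ~g | ~k) forces b = True.
All clauses satisfied.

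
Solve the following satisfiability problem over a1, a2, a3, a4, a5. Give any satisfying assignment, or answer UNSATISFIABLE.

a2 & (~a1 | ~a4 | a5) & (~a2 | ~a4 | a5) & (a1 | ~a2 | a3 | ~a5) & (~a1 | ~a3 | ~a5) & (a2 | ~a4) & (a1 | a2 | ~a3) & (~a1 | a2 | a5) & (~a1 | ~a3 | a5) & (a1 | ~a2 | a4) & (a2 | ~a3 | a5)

Unit clause (a2) forces a2 = True.
Set a1 = True.
Try a3 = True:
  (~a1 | ~a3 | ~a5) forces a5 = False.
  clause (~a1 | ~a3 | a5) is falsified — backtrack.
So a3 = False.
Set a4 = True.
  then (~a1 | ~a4 | a5) forces a5 = True.
All clauses satisfied.

a1 = True, a2 = True, a3 = False, a4 = True, a5 = True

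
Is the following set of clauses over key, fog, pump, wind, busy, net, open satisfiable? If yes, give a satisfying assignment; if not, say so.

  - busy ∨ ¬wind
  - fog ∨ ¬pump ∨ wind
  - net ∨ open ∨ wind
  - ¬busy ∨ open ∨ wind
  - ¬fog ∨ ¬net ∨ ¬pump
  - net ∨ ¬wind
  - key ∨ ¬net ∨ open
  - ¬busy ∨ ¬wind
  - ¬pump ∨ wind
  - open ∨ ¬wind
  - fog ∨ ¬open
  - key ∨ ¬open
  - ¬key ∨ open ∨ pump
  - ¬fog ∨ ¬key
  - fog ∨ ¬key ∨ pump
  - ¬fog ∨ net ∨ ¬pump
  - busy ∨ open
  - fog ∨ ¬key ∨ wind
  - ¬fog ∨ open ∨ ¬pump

Case open = True:
  (fog ∨ ¬open) forces fog = True.
  (key ∨ ¬open) forces key = True.
  Clause (¬fog ∨ ¬key) is falsified — contradiction.
Case open = False:
  (open ∨ ¬wind) forces wind = False.
  (net ∨ open ∨ wind) forces net = True.
  (¬busy ∨ open ∨ wind) forces busy = False.
  Clause (busy ∨ open) is falsified — contradiction.
Both cases fail, so the formula is unsatisfiable.

No satisfying assignment exists.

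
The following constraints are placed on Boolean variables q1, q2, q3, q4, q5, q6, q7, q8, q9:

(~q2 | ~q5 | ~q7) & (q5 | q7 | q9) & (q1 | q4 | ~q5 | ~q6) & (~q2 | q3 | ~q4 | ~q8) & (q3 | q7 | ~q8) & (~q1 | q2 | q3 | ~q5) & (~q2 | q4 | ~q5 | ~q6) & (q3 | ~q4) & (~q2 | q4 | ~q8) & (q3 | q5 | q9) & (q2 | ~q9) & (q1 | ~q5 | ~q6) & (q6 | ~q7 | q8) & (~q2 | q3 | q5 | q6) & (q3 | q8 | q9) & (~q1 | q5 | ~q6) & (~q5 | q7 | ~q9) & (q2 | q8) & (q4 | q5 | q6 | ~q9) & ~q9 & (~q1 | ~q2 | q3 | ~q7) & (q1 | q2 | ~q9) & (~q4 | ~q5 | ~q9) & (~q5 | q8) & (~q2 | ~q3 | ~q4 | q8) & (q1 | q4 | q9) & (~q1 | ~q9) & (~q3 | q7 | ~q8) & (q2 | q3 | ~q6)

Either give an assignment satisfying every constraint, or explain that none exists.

Unit clause (~q9) forces q9 = False.
Set q1 = False.
  then (q1 | q4 | q9) forces q4 = True.
  then (q3 | ~q4) forces q3 = True.
Set q2 = False.
  then (q2 | q8) forces q8 = True.
  then (~q3 | q7 | ~q8) forces q7 = True.
Set q5 = False.
Set q6 = False.
All clauses satisfied.

q1 = False, q2 = False, q3 = True, q4 = True, q5 = False, q6 = False, q7 = True, q8 = True, q9 = False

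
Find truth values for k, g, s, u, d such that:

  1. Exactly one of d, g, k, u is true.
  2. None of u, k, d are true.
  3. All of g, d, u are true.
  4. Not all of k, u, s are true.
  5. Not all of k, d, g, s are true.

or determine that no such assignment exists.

No satisfying assignment exists.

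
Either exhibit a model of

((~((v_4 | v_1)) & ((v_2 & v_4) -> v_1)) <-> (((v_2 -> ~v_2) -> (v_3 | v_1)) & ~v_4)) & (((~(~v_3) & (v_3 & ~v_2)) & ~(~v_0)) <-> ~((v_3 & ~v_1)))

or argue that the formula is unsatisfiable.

v_0: True, v_1: False, v_2: True, v_3: True, v_4: True

  (~((v_4 | v_1)) & ((v_2 & v_4) -> v_1)) <-> (((v_2 -> ~v_2) -> (v_3 | v_1)) & ~v_4) = True
    ~((v_4 | v_1)) & ((v_2 & v_4) -> v_1) = False
      ~((v_4 | v_1)) = False
        v_4 | v_1 = True
      (v_2 & v_4) -> v_1 = False
        v_2 & v_4 = True
    ((v_2 -> ~v_2) -> (v_3 | v_1)) & ~v_4 = False
      (v_2 -> ~v_2) -> (v_3 | v_1) = True
        v_2 -> ~v_2 = False
          ~v_2 = False
        v_3 | v_1 = True
      ~v_4 = False
  ((~(~v_3) & (v_3 & ~v_2)) & ~(~v_0)) <-> ~((v_3 & ~v_1)) = True
    (~(~v_3) & (v_3 & ~v_2)) & ~(~v_0) = False
      ~(~v_3) & (v_3 & ~v_2) = False
        ~(~v_3) = True
          ~v_3 = False
        v_3 & ~v_2 = False
          ~v_2 = False
      ~(~v_0) = True
        ~v_0 = False
    ~((v_3 & ~v_1)) = False
      v_3 & ~v_1 = True
        ~v_1 = True
Both conjuncts True, so the formula holds.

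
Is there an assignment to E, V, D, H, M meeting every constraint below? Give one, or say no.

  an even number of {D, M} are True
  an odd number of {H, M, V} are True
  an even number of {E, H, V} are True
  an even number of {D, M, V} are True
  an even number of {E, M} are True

Unsatisfiable — no assignment works.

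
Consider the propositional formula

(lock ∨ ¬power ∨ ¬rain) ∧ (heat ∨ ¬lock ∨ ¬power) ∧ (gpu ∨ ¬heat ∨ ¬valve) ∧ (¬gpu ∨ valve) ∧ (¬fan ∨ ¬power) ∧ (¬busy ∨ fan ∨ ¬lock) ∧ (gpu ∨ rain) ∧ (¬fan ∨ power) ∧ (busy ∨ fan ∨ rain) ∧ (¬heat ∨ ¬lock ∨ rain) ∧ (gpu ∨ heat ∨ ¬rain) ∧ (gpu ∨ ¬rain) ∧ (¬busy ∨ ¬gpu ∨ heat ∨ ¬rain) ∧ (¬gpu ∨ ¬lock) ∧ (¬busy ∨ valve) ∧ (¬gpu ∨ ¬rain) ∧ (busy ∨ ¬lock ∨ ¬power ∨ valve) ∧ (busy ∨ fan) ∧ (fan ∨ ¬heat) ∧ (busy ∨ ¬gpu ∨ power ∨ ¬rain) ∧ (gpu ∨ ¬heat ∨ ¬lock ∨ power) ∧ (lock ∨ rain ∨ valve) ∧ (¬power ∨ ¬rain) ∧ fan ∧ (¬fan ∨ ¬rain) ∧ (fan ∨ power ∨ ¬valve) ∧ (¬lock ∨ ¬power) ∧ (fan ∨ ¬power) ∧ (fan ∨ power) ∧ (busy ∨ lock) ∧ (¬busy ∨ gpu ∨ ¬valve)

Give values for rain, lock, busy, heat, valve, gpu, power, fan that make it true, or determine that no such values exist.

UNSATISFIABLE

Case fan = True:
  (¬fan ∨ ¬power) forces power = False.
  Clause (¬fan ∨ power) is falsified — contradiction.
Case fan = False:
  Clause (fan) is falsified — contradiction.
Both cases fail, so the formula is unsatisfiable.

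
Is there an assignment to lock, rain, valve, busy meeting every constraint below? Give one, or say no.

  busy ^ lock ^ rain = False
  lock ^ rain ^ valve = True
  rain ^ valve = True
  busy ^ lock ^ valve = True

lock = False, rain = False, valve = True, busy = False

busy ^ lock ^ rain = F ^ F ^ F = False ✓
lock ^ rain ^ valve = F ^ F ^ T = True ✓
rain ^ valve = F ^ T = True ✓
busy ^ lock ^ valve = F ^ F ^ T = True ✓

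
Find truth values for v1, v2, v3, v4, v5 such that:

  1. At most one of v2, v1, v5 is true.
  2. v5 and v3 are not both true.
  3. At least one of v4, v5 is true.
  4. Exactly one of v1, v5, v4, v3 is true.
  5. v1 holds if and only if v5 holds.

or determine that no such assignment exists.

v1 = False, v2 = False, v3 = False, v4 = True, v5 = False

  (1) {v2, v1, v5}: 0 true — at most one ✓
  (2) v5=F, v3=F — not both ✓
  (3) {v4, v5}: 1 true — at least one ✓
  (4) {v1, v5, v4, v3}: 1 true — exactly one ✓
  (5) v1=F, v5=F — same ✓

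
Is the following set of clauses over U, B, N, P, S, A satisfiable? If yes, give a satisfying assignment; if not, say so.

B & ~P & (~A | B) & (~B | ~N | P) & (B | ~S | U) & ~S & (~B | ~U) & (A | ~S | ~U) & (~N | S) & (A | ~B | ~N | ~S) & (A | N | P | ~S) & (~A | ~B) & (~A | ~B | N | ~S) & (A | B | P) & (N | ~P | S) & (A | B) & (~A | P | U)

Unit clause (B) forces B = True.
Unit clause (~P) forces P = False.
In (~B | ~N | P) only ~N is left, so N = False.
Unit clause (~S) forces S = False.
In (~B | ~U) only ~U is left, so U = False.
In (~A | ~B) only ~A is left, so A = False.
All clauses satisfied.

U = False; B = True; N = False; P = False; S = False; A = False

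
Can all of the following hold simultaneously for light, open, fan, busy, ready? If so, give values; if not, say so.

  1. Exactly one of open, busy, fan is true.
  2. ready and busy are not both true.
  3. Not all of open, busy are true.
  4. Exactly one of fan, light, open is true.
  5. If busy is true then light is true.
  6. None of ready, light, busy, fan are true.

light = False; open = True; fan = False; busy = False; ready = False

  (1) {open, busy, fan}: 1 true — exactly one ✓
  (2) ready=F, busy=F — not both ✓
  (3) {open, busy}: 1/2 true — not all ✓
  (4) {fan, light, open}: 1 true — exactly one ✓
  (5) busy=F ⇒ light: vacuous ✓
  (6) {ready, light, busy, fan}: 0 true — none ✓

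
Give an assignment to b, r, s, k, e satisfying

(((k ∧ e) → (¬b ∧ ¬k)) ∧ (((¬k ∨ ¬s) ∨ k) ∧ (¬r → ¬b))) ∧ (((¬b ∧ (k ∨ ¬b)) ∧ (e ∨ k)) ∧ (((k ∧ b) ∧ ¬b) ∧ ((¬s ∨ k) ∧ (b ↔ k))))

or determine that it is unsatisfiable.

Case b = True: the conjunct ¬b is False.
Case b = False: the conjunct b is False.
Both cases fail — unsatisfiable.

Unsatisfiable — no assignment works.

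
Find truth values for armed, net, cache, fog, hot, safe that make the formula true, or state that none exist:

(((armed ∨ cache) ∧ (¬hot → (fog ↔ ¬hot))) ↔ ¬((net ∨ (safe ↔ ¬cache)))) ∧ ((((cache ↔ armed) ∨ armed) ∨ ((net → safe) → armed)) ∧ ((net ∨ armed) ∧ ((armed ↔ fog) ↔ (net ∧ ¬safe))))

armed = True, net = False, cache = False, fog = False, hot = False, safe = True

  ((armed ∨ cache) ∧ (¬hot → (fog ↔ ¬hot))) ↔ ¬((net ∨ (safe ↔ ¬cache))) = True
    (armed ∨ cache) ∧ (¬hot → (fog ↔ ¬hot)) = False
      armed ∨ cache = True
      ¬hot → (fog ↔ ¬hot) = False
        ¬hot = True
        fog ↔ ¬hot = False
          ¬hot = True
    ¬((net ∨ (safe ↔ ¬cache))) = False
      net ∨ (safe ↔ ¬cache) = True
        safe ↔ ¬cache = True
          ¬cache = True
  (((cache ↔ armed) ∨ armed) ∨ ((net → safe) → armed)) ∧ ((net ∨ armed) ∧ ((armed ↔ fog) ↔ (net ∧ ¬safe))) = True
    ((cache ↔ armed) ∨ armed) ∨ ((net → safe) → armed) = True
      (cache ↔ armed) ∨ armed = True
        cache ↔ armed = False
      (net → safe) → armed = True
        net → safe = True
    (net ∨ armed) ∧ ((armed ↔ fog) ↔ (net ∧ ¬safe)) = True
      net ∨ armed = True
      (armed ↔ fog) ↔ (net ∧ ¬safe) = True
        armed ↔ fog = False
        net ∧ ¬safe = False
          ¬safe = False
Both conjuncts True, so the formula holds.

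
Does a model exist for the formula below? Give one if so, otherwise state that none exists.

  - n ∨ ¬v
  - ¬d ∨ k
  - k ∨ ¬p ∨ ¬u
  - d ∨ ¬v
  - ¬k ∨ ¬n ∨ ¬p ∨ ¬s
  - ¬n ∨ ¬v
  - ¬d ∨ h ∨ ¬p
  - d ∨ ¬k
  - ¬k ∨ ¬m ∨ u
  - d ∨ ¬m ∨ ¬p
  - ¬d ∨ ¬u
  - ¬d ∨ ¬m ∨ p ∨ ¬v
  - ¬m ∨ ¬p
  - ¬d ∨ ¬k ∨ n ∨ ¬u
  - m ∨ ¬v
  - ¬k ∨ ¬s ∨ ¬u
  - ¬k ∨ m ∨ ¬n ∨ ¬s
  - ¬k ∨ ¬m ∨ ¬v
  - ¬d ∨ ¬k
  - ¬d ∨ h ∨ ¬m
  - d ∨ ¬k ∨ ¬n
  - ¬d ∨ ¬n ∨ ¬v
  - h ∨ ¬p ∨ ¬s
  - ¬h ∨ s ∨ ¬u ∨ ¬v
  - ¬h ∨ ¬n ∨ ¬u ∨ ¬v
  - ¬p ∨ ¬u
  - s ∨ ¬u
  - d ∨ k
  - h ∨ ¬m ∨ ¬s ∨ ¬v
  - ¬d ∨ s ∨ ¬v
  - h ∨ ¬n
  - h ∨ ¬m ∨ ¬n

The formula is unsatisfiable.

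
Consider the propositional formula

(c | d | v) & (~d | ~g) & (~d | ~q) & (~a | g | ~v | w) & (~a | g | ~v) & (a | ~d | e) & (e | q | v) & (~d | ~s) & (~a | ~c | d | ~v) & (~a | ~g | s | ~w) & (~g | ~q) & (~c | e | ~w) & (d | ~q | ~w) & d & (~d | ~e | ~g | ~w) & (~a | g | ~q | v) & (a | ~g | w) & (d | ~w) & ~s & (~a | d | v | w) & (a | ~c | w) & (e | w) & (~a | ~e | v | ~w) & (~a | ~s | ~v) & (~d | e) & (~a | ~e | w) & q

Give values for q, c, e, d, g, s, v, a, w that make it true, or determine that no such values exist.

No satisfying assignment exists.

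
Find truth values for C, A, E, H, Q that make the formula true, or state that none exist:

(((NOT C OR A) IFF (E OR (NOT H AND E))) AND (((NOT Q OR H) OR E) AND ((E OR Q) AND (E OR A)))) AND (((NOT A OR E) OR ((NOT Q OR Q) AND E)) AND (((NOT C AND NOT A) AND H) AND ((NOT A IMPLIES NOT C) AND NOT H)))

UNSATISFIABLE

Case H = True: the conjunct NOT H is False.
Case H = False: the conjunct H is False.
Both cases fail — unsatisfiable.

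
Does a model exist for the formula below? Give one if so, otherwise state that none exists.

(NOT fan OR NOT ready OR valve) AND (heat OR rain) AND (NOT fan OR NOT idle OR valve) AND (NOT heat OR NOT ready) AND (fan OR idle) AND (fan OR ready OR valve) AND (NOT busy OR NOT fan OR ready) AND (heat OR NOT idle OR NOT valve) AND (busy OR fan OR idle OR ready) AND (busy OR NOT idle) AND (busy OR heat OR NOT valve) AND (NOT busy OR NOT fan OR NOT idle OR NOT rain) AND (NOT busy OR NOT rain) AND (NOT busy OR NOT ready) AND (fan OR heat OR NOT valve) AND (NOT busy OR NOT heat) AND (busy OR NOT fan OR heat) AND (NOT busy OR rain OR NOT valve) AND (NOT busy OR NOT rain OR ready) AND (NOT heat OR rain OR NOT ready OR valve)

Set rain = True.
  then (NOT busy OR NOT rain) forces busy = False.
  then (busy OR NOT idle) forces idle = False.
  then (fan OR idle) forces fan = True.
  then (busy OR NOT fan OR heat) forces heat = True.
  then (NOT heat OR NOT ready) forces ready = False.
Set valve = False.
All clauses satisfied.

rain = True, fan = True, heat = True, ready = False, valve = False, idle = False, busy = False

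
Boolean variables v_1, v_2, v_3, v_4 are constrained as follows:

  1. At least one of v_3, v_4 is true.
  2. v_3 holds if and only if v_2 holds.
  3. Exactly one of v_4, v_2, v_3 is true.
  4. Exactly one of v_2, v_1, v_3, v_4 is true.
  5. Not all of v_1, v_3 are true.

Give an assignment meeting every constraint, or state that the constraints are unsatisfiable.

v_1=F, v_2=F, v_3=F, v_4=T

  (1) {v_3, v_4}: 1 true — at least one ✓
  (2) v_3=F, v_2=F — same ✓
  (3) {v_4, v_2, v_3}: 1 true — exactly one ✓
  (4) {v_2, v_1, v_3, v_4}: 1 true — exactly one ✓
  (5) {v_1, v_3}: 0/2 true — not all ✓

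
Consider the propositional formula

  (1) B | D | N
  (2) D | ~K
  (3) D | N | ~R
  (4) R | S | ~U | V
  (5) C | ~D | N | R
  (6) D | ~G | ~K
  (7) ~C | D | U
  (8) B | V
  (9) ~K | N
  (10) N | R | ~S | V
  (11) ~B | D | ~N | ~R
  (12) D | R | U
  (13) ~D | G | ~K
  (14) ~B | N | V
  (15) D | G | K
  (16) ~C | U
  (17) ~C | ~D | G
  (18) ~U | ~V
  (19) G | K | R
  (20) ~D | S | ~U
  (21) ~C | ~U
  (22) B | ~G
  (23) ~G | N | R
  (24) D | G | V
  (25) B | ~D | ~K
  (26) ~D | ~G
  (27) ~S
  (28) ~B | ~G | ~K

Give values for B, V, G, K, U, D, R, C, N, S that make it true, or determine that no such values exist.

Unit clause (~S) forces S = False.
Set B = True.
Set V = False.
  then (~B | N | V) forces N = True.
Try G = True:
  (~D | ~G) forces D = False.
  (D | ~K) forces K = False.
  (~B | D | ~N | ~R) forces R = False.
  (R | S | ~U | V) forces U = False.
  clause (D | R | U) is falsified — backtrack.
So G = False.
  then (D | G | V) forces D = True.
  then (~D | G | ~K) forces K = False.
  then (~C | ~D | G) forces C = False.
  then (G | K | R) forces R = True.
  then (~D | S | ~U) forces U = False.
All clauses satisfied.

B: True; V: False; G: False; K: False; U: False; D: True; R: True; C: False; N: True; S: False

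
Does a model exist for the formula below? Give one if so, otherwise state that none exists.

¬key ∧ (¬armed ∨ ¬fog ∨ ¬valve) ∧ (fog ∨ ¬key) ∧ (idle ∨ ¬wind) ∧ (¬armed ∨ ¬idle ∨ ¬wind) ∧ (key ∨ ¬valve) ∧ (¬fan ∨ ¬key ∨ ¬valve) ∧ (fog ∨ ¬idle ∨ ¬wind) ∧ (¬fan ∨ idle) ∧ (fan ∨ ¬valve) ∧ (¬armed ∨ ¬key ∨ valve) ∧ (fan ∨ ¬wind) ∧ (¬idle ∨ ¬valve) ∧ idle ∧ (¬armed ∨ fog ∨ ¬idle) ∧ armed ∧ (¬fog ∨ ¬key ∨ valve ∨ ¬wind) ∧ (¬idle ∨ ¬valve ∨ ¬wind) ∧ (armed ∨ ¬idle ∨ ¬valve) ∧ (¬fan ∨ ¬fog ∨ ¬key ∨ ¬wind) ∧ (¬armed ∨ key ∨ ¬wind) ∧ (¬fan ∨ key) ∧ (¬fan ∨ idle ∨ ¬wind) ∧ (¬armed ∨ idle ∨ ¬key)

Unit clause (¬key) forces key = False.
In (key ∨ ¬valve) only ¬valve is left, so valve = False.
Unit clause (idle) forces idle = True.
Unit clause (armed) forces armed = True.
In (¬armed ∨ key ∨ ¬wind) only ¬wind is left, so wind = False.
In (¬fan ∨ key) only ¬fan is left, so fan = False.
In (¬armed ∨ fog ∨ ¬idle) only fog is left, so fog = True.
All clauses satisfied.

fan = False; fog = True; armed = True; key = False; idle = True; wind = False; valve = False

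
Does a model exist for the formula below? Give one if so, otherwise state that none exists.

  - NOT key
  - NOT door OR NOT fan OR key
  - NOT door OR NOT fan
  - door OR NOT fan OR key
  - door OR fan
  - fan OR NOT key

Unit clause (NOT key) forces key = False.
Set door = True.
  then (NOT door OR NOT fan OR key) forces fan = False.
Check each clause:
  (NOT key): NOT key holds.
  (NOT door OR NOT fan OR key): NOT fan holds.
  (NOT door OR NOT fan): NOT fan holds.
  (door OR NOT fan OR key): door holds.
  (door OR fan): door holds.
  (fan OR NOT key): NOT key holds.
All clauses satisfied.

door=T; key=F; fan=F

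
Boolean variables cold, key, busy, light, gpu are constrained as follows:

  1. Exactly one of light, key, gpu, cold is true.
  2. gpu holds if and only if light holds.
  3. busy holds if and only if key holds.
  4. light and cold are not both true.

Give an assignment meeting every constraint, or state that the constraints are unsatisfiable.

cold=T, key=F, busy=F, light=F, gpu=F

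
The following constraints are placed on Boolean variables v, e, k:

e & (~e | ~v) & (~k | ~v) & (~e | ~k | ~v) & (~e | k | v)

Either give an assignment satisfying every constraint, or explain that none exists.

v=F, e=T, k=T

Unit clause (e) forces e = True.
In (~e | ~v) only ~v is left, so v = False.
In (~e | k | v) only k is left, so k = True.
All clauses satisfied.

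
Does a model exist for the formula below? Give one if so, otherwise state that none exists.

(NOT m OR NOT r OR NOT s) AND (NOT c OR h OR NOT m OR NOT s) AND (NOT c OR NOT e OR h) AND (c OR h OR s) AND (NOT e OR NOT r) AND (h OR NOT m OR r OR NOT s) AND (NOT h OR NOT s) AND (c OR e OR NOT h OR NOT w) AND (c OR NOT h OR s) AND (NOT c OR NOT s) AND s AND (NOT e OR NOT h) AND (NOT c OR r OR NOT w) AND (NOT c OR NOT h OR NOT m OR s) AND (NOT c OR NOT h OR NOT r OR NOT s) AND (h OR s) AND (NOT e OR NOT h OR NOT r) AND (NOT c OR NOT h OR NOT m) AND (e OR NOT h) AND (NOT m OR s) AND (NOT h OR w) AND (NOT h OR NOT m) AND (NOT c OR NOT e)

Unit clause (s) forces s = True.
In (NOT h OR NOT s) only NOT h is left, so h = False.
In (NOT c OR NOT s) only NOT c is left, so c = False.
Set e = False.
Set r = False.
  then (h OR NOT m OR r OR NOT s) forces m = False.
Set w = True.
All clauses satisfied.

e: False; r: False; m: False; w: True; s: True; h: False; c: False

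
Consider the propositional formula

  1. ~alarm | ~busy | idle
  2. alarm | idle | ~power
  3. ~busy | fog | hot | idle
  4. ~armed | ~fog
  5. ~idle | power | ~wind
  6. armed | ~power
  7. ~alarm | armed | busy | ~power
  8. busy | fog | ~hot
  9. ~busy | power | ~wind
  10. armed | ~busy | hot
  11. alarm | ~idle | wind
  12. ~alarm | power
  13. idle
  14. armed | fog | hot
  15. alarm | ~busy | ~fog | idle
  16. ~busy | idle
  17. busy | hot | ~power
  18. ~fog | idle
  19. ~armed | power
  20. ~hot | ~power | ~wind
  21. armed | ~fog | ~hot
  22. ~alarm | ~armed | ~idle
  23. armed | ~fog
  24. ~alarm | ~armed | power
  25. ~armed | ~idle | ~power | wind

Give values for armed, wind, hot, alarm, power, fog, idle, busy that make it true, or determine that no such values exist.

armed=T; wind=T; hot=F; alarm=F; power=T; fog=F; idle=T; busy=T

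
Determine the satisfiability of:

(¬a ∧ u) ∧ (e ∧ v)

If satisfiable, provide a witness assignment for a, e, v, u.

a = False, e = True, v = True, u = True

  ¬a ∧ u = True
    ¬a = True
  e ∧ v = True
Both conjuncts True, so the formula holds.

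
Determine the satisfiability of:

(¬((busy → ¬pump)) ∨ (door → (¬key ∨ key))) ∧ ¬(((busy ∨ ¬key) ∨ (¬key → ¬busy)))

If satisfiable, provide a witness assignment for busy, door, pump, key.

The conjunct ¬(((busy ∨ ¬key) ∨ (¬key → ¬busy))) is unsatisfiable on its own:
  busy=F, key=F: evaluates to False.
  busy=F, key=T: evaluates to False.
  busy=T, key=F: evaluates to False.
  busy=T, key=T: evaluates to False.
So the whole conjunction is unsatisfiable.

No satisfying assignment exists.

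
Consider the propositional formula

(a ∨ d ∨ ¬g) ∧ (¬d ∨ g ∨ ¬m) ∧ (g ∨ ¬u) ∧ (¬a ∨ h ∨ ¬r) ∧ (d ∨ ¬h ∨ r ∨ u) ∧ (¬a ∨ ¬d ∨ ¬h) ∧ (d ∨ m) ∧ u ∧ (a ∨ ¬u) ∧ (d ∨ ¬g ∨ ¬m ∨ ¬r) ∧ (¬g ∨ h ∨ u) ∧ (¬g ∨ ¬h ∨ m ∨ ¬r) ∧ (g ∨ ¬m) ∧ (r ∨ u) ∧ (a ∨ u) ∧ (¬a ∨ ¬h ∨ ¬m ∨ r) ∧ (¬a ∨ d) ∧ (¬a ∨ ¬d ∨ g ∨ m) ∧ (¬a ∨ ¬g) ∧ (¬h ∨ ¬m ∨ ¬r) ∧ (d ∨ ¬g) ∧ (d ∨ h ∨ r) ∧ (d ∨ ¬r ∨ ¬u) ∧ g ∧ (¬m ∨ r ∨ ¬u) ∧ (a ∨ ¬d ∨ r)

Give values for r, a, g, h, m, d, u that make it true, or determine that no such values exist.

No satisfying assignment exists.

Case g = True:
  (u) forces u = True.
  (a ∨ ¬u) forces a = True.
  Clause (¬a ∨ ¬g) is falsified — contradiction.
Case g = False:
  Clause (g) is falsified — contradiction.
Both cases fail, so the formula is unsatisfiable.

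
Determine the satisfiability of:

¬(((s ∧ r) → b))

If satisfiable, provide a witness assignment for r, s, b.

r = True; s = True; b = False

  ¬(((s ∧ r) → b)) = True
    (s ∧ r) → b = False
      s ∧ r = True
The formula evaluates to True.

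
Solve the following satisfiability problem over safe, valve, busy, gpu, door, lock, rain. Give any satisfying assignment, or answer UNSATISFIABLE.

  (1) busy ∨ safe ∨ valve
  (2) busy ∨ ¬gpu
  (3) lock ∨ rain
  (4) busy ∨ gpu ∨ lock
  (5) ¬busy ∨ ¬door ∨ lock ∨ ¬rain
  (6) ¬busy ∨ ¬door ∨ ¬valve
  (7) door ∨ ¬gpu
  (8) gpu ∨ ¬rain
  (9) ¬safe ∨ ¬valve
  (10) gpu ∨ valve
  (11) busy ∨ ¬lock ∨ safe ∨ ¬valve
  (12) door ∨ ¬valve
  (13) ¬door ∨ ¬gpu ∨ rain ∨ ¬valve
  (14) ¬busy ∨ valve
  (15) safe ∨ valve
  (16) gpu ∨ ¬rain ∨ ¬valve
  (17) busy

The formula is unsatisfiable.

Case busy = True:
  (¬busy ∨ valve) forces valve = True.
  (¬busy ∨ ¬door ∨ ¬valve) forces door = False.
  Clause (door ∨ ¬valve) is falsified — contradiction.
Case busy = False:
  Clause (busy) is falsified — contradiction.
Both cases fail, so the formula is unsatisfiable.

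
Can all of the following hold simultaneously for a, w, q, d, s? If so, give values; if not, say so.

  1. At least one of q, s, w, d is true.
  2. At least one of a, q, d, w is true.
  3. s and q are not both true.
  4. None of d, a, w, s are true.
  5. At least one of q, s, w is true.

a = False, w = False, q = True, d = False, s = False

  (1) {q, s, w, d}: 1 true — at least one ✓
  (2) {a, q, d, w}: 1 true — at least one ✓
  (3) s=F, q=T — not both ✓
  (4) {d, a, w, s}: 0 true — none ✓
  (5) {q, s, w}: 1 true — at least one ✓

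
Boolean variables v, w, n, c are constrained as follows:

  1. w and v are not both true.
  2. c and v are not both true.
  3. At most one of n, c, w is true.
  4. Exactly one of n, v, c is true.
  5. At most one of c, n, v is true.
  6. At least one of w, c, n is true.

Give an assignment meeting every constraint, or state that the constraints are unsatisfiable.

v = False; w = False; n = True; c = False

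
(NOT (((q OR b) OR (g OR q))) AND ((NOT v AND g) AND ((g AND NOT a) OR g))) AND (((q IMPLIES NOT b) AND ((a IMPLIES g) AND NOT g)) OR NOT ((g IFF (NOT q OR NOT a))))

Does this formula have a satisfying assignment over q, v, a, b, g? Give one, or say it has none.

Unsatisfiable — no assignment works.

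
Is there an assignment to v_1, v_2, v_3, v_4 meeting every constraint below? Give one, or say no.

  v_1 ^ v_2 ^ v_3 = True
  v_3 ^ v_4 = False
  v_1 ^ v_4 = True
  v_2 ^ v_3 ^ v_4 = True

Adding constraints 1, 3, 4 mod 2: every variable appears an even number of times on the left, so the left side is 0.
But the right sides sum to 1 (mod 2). 0 ≠ 1 — the system is inconsistent.

UNSATISFIABLE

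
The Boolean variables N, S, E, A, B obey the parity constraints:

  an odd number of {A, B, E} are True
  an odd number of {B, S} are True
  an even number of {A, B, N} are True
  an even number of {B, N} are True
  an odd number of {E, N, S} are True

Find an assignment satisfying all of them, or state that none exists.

N=T, S=F, E=F, A=F, B=T

{A, B, E}: 1 true → odd ✓
{B, S}: 1 true → odd ✓
{A, B, N}: 2 true → even ✓
{B, N}: 2 true → even ✓
{E, N, S}: 1 true → odd ✓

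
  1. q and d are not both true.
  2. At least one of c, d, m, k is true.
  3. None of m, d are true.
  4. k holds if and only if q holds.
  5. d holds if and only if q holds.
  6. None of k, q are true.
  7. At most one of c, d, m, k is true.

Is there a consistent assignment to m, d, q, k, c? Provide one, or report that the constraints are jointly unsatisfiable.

m=F; d=F; q=F; k=F; c=T

  (1) q=F, d=F — not both ✓
  (2) {c, d, m, k}: 1 true — at least one ✓
  (3) {m, d}: 0 true — none ✓
  (4) k=F, q=F — same ✓
  (5) d=F, q=F — same ✓
  (6) {k, q}: 0 true — none ✓
  (7) {c, d, m, k}: 1 true — at most one ✓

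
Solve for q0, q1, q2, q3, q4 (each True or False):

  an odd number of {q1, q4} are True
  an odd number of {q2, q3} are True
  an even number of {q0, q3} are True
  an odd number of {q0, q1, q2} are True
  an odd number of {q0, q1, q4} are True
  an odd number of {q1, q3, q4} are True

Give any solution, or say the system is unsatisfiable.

q0 = False; q1 = False; q2 = True; q3 = False; q4 = True

{q1, q4}: 1 true → odd ✓
{q2, q3}: 1 true → odd ✓
{q0, q3}: 0 true → even ✓
{q0, q1, q2}: 1 true → odd ✓
{q0, q1, q4}: 1 true → odd ✓
{q1, q3, q4}: 1 true → odd ✓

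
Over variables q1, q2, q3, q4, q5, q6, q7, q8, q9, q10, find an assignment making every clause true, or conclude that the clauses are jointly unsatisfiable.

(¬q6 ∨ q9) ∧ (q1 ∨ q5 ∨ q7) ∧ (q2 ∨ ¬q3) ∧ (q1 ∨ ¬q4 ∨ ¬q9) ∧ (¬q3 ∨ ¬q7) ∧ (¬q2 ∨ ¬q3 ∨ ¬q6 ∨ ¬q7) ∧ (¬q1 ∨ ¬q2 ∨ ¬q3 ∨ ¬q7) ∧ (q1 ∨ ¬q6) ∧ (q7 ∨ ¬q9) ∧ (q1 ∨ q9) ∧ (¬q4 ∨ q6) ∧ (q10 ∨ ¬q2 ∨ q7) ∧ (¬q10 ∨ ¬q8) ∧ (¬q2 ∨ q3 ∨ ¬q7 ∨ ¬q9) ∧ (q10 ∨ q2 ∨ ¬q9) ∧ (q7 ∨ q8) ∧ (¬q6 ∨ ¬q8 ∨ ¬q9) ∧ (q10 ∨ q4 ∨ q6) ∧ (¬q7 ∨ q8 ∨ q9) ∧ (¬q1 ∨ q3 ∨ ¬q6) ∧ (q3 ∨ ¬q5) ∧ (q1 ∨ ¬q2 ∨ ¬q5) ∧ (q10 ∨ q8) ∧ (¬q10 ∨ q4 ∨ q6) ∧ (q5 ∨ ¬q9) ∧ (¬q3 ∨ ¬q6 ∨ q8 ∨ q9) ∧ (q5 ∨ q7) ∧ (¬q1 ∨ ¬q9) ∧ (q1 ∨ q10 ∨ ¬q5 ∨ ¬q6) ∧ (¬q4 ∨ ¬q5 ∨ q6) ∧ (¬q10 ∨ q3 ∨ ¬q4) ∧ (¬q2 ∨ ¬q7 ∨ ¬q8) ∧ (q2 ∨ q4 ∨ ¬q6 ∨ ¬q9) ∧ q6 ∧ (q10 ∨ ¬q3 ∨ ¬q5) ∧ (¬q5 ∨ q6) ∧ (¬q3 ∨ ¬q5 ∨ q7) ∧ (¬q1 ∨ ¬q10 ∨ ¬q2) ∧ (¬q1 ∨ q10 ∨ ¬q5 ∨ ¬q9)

Case q6 = True:
  (¬q6 ∨ q9) forces q9 = True.
  (q1 ∨ ¬q6) forces q1 = True.
  Clause (¬q1 ∨ ¬q9) is falsified — contradiction.
Case q6 = False:
  Clause (q6) is falsified — contradiction.
Both cases fail, so the formula is unsatisfiable.

Unsatisfiable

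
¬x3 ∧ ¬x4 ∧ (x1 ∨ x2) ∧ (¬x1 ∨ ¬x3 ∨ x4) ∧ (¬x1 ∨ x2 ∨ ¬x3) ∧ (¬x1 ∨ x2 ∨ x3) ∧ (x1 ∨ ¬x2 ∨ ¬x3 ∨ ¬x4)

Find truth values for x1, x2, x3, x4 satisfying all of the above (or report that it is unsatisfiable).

Unit clause (¬x3) forces x3 = False.
Unit clause (¬x4) forces x4 = False.
Set x1 = False.
  then (x1 ∨ x2) forces x2 = True.
Check each clause:
  (¬x3): ¬x3 holds.
  (¬x4): ¬x4 holds.
  (x1 ∨ x2): x2 holds.
  (¬x1 ∨ ¬x3 ∨ x4): ¬x1 holds.
  (¬x1 ∨ x2 ∨ ¬x3): ¬x1 holds.
  (¬x1 ∨ x2 ∨ x3): ¬x1 holds.
  (x1 ∨ ¬x2 ∨ ¬x3 ∨ ¬x4): ¬x3 holds.
All clauses satisfied.

x1: False, x2: True, x3: False, x4: False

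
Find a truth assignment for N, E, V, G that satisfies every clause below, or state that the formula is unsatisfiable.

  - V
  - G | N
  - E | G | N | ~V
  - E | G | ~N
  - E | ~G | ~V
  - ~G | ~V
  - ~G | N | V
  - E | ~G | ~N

Unit clause (V) forces V = True.
In (~G | ~V) only ~G is left, so G = False.
In (G | N) only N is left, so N = True.
In (E | G | ~N) only E is left, so E = True.
All clauses satisfied.

N = True; E = True; V = True; G = False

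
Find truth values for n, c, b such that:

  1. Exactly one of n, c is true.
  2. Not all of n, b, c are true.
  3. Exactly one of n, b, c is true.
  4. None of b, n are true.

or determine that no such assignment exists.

n = False, c = True, b = False

  (1) {n, c}: 1 true — exactly one ✓
  (2) {n, b, c}: 1/3 true — not all ✓
  (3) {n, b, c}: 1 true — exactly one ✓
  (4) {b, n}: 0 true — none ✓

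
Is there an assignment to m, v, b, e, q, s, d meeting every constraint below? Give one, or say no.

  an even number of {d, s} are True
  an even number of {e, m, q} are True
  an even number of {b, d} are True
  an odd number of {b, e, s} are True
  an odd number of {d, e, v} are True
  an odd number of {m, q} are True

m=F; v=T; b=T; e=T; q=T; s=T; d=T

{d, s}: 2 true → even ✓
{e, m, q}: 2 true → even ✓
{b, d}: 2 true → even ✓
{b, e, s}: 3 true → odd ✓
{d, e, v}: 3 true → odd ✓
{m, q}: 1 true → odd ✓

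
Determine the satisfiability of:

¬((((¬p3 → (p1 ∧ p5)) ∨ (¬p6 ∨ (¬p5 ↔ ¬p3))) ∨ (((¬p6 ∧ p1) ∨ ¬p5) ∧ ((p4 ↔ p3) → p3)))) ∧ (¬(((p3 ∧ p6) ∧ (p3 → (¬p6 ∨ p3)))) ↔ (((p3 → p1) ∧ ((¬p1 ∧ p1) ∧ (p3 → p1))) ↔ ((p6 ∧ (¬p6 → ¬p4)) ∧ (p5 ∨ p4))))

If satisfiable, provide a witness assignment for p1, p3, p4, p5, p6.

No satisfying assignment exists.

Case p3 = True: the conjunct ¬((((¬p3 → (p1 ∧ p5)) ∨ (¬p6 ∨ (¬p5 ↔ ¬p3))) ∨ (((¬p6 ∧ p1) ∨ ¬p5) ∧ ((p4 ↔ p3) → p3)))) becomes ¬((True ∨ ((¬p6 ∧ p1) ∨ ¬p5))) = False.
Case p3 = False: the formula simplifies to ¬((((p1 ∧ p5) ∨ (¬p6 ∨ ¬p5)) ∨ (((¬p6 ∧ p1) ∨ ¬p5) ∧ p4))) ∧ ((¬p1 ∧ p1) ↔ ((p6 ∧ (¬p6 → ¬p4)) ∧ (p5 ∨ p4))).
  p6 = True: simplifies to ¬((((p1 ∧ p5) ∨ ¬p5) ∨ (¬p5 ∧ p4))) ∧ ((¬p1 ∧ p1) ↔ (p5 ∨ p4)).
    p5 = True: simplifies to ¬p1 ∧ (¬p1 ∧ p1).
      p1 = True: the conjunct ¬p1 is False.
      p1 = False: the conjunct p1 is False.
    p5 = False: the conjunct ¬((((p1 ∧ p5) ∨ ¬p5) ∨ (¬p5 ∧ p4))) becomes ¬((True ∨ p4)) = False.
  p6 = False: the conjunct ¬((((p1 ∧ p5) ∨ (¬p6 ∨ ¬p5)) ∨ (((¬p6 ∧ p1) ∨ ¬p5) ∧ p4))) becomes ¬((True ∨ ((p1 ∨ ¬p5) ∧ p4))) = False.
Both cases fail — unsatisfiable.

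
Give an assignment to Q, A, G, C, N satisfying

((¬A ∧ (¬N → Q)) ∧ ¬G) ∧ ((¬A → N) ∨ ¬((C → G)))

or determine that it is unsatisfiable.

Q = False, A = False, G = False, C = False, N = True

  (¬A ∧ (¬N → Q)) ∧ ¬G = True
    ¬A ∧ (¬N → Q) = True
      ¬A = True
      ¬N → Q = True
        ¬N = False
    ¬G = True
  (¬A → N) ∨ ¬((C → G)) = True
    ¬A → N = True
      ¬A = True
    ¬((C → G)) = False
      C → G = True
Both conjuncts True, so the formula holds.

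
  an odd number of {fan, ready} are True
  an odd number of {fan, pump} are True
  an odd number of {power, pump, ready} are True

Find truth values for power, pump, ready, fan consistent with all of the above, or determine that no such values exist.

power=T; pump=T; ready=T; fan=F

{fan, ready}: 1 true → odd ✓
{fan, pump}: 1 true → odd ✓
{power, pump, ready}: 3 true → odd ✓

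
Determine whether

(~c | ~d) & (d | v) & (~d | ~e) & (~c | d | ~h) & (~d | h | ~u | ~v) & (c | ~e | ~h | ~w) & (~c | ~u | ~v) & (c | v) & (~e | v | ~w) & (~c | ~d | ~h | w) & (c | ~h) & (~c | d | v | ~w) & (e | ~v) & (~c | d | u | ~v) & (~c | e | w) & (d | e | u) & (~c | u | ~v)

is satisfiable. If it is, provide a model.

w = True, u = False, e = True, d = False, h = False, v = True, c = False

Set w = True.
Set u = False.
Try e = False:
  (e | ~v) forces v = False.
  (d | v) forces d = True.
  (~c | ~d) forces c = False.
  clause (c | v) is falsified — backtrack.
So e = True.
  then (~d | ~e) forces d = False.
  then (~e | v | ~w) forces v = True.
  then (~c | d | u | ~v) forces c = False.
  then (c | ~e | ~h | ~w) forces h = False.
All clauses satisfied.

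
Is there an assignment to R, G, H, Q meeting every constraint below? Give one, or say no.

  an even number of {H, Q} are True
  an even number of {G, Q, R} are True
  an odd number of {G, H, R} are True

Adding constraints 1, 2, 3 mod 2: every variable appears an even number of times on the left, so the left side is 0.
But the right sides sum to 1 (mod 2). 0 ≠ 1 — the system is inconsistent.

Unsatisfiable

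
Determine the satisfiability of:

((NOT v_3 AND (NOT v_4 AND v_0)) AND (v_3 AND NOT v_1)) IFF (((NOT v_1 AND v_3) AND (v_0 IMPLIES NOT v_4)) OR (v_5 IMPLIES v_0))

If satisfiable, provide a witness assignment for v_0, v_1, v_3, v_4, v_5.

v_0 = False, v_1 = True, v_3 = True, v_4 = True, v_5 = True

  ((NOT v_3 AND (NOT v_4 AND v_0)) AND (v_3 AND NOT v_1)) IFF (((NOT v_1 AND v_3) AND (v_0 IMPLIES NOT v_4)) OR (v_5 IMPLIES v_0)) = True
    (NOT v_3 AND (NOT v_4 AND v_0)) AND (v_3 AND NOT v_1) = False
      NOT v_3 AND (NOT v_4 AND v_0) = False
        NOT v_3 = False
        NOT v_4 AND v_0 = False
          NOT v_4 = False
      v_3 AND NOT v_1 = False
        NOT v_1 = False
    ((NOT v_1 AND v_3) AND (v_0 IMPLIES NOT v_4)) OR (v_5 IMPLIES v_0) = False
      (NOT v_1 AND v_3) AND (v_0 IMPLIES NOT v_4) = False
        NOT v_1 AND v_3 = False
          NOT v_1 = False
        v_0 IMPLIES NOT v_4 = True
          NOT v_4 = False
      v_5 IMPLIES v_0 = False
The formula evaluates to True.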